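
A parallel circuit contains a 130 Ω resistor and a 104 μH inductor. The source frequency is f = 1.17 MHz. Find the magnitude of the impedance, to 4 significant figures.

ω = 2πf = 7.351e+06 rad/s
X_L = ωL = 764.5 Ω
Parallel: admittances add. Y = 1/R + 1/(jωL)
Y = (0.007692 − j0.001308) S
|Y| = 0.007803 S → |Z| = 1/|Y| = 128.2 Ω, ∠Z = −∠Y = 9.650°

128.2 Ω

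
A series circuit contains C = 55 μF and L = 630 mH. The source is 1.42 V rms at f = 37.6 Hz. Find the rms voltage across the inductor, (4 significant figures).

ω = 2πf = 236.2 rad/s
X_L = ωL = 148.8 Ω
X_C = 1/(ωC) = 76.96 Ω
Net reactance X = X_L − X_C = 71.88 Ω
Z = j71.88 Ω
|Z| = √(0² + 71.88²) = 71.88 Ω
I = V/|Z| = 19.76 mA
V_L = I·|Z_L| = 0.01976 × 148.8 = 2.940 V

2.940 V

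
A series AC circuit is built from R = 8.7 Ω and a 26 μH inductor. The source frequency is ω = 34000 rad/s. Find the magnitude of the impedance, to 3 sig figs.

8.74 Ω

X_L = ωL = 0.884 Ω
Z = 8.70 + j0.884 Ω
|Z| = √(8.70² + 0.884²) = 8.74 Ω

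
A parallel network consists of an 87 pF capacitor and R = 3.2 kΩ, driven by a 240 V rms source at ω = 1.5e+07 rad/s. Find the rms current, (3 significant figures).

X_C = 1/(ωC) = 766 Ω
Parallel: admittances add. Y = 1/R + jωC
Y = (0.000313 + j0.00130) S
|Y| = 0.00134 S → |Z| = 1/|Y| = 745 Ω, ∠Z = −∠Y = -76.5°
I = V/|Z| = 240/745 = 322 mA

322 mA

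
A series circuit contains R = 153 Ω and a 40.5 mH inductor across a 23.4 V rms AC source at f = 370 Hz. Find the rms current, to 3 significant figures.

130 mA

ω = 2πf = 2325 rad/s
X_L = ωL = 94.2 Ω
Z = 153 + j94.2 Ω
|Z| = √(153² + 94.2²) = 180 Ω
I = V/|Z| = 23.4/180 = 130 mA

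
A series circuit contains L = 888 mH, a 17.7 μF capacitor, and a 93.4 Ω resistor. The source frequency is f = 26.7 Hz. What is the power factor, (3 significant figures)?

0.445

ω = 2πf = 167.8 rad/s
X_L = ωL = 149 Ω
X_C = 1/(ωC) = 337 Ω
Net reactance X = X_L − X_C = -188 Ω
Z = 93.4 − j188 Ω
|Z| = √(93.4² + 188²) = 210 Ω
∠Z = arctan(-188/93.4) = -63.6°
cos φ = cos(-63.6°) = 0.445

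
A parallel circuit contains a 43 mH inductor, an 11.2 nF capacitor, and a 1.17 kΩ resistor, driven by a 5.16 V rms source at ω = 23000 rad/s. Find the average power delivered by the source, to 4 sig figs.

X_L = ωL = 989.0 Ω
X_C = 1/(ωC) = 3882 Ω
Parallel: admittances add. Y = 1/R + 1/(jωL) + jωC
Y = (0.0008547 − j0.0007535) S
|Y| = 0.001139 S → |Z| = 1/|Y| = 877.6 Ω, ∠Z = −∠Y = 41.40°
I = V/|Z| = 5.879 mA
P = VI cos φ = 5.16 × 0.005879 × cos(41.40°) = 22.76 mW

22.76 mW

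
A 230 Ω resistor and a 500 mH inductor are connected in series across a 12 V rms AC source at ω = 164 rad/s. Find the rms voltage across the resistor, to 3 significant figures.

X_L = ωL = 82.0 Ω
Z = 230 + j82.0 Ω
|Z| = √(230² + 82.0²) = 244 Ω
I = V/|Z| = 49.1 mA
V_R = I·|Z_R| = 0.0491 × 230 = 11.3 V

11.3 V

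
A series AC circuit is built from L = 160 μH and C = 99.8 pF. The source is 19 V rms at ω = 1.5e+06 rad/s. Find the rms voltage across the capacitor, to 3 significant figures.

19.7 V

X_L = ωL = 240 Ω
X_C = 1/(ωC) = 6680 Ω
Net reactance X = X_L − X_C = -6440 Ω
Z = − j6440 Ω
|Z| = √(0² + 6440²) = 6440 Ω
I = V/|Z| = 2.95 mA
V_C = I·|Z_C| = 0.00295 × 6680 = 19.7 V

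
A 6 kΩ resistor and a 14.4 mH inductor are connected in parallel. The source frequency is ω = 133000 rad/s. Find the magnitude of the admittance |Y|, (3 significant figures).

548 μS

X_L = ωL = 1920 Ω
Parallel: admittances add. Y = 1/R + 1/(jωL)
Y = (0.000167 − j0.000522) S
|Y| = 0.000548 S → |Z| = 1/|Y| = 1820 Ω, ∠Z = −∠Y = 72.3°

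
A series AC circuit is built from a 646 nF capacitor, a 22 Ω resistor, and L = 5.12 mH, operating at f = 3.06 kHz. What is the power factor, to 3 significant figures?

0.775

ω = 2πf = 19230 rad/s
X_L = ωL = 98.4 Ω
X_C = 1/(ωC) = 80.5 Ω
Net reactance X = X_L − X_C = 17.9 Ω
Z = 22.0 + j17.9 Ω
|Z| = √(22.0² + 17.9²) = 28.4 Ω
∠Z = arctan(17.9/22.0) = 39.2°
cos φ = cos(39.2°) = 0.775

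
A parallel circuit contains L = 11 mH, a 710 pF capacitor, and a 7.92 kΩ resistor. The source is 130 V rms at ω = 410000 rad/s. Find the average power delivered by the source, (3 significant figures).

2.13 W

X_L = ωL = 4510 Ω
X_C = 1/(ωC) = 3440 Ω
Parallel: admittances add. Y = 1/R + 1/(jωL) + jωC
Y = (0.000126 + j6.94e-05) S
|Y| = 0.000144 S → |Z| = 1/|Y| = 6940 Ω, ∠Z = −∠Y = -28.8°
I = V/|Z| = 18.7 mA
P = VI cos φ = 130 × 0.0187 × cos(-28.8°) = 2.13 W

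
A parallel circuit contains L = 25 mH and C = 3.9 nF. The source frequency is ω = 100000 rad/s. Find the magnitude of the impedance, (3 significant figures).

100000 Ω

X_L = ωL = 2500 Ω
X_C = 1/(ωC) = 2560 Ω
Parallel: admittances add. Y = 1/(jωL) + jωC
Y = (0 − j1e-05) S
|Y| = 1e-05 S → |Z| = 1/|Y| = 100000 Ω, ∠Z = −∠Y = 90.0°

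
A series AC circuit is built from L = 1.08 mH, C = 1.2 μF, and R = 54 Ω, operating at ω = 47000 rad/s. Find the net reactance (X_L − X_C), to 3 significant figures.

33.0 Ω

X_L = ωL = 50.8 Ω
X_C = 1/(ωC) = 17.7 Ω
X = 50.8 − 17.7 = 33.0 Ω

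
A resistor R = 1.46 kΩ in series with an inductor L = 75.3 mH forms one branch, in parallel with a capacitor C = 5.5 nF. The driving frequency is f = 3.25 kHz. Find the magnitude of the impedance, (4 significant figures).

ω = 2πf = 20420 rad/s
X_L = ωL = 1538 Ω
X_C = 1/(ωC) = 8904 Ω
Branch 1 (R+jX_L): Z₁ = 1460 + j1538 Ω, |Z₁| = 2120 Ω
Branch 2 (−jX_C): Z₂ = −j8904 Ω
Parallel: Z = Z₁Z₂/(Z₁+Z₂), |Z| = 2514 Ω, ∠Z = 35.27°

2514 Ω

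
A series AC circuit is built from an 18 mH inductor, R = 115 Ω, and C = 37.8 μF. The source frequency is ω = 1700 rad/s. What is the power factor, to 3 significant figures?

0.992

X_L = ωL = 30.6 Ω
X_C = 1/(ωC) = 15.6 Ω
Net reactance X = X_L − X_C = 15.0 Ω
Z = 115 + j15.0 Ω
|Z| = √(115² + 15.0²) = 116 Ω
∠Z = arctan(15.0/115) = 7.45°
cos φ = cos(7.45°) = 0.992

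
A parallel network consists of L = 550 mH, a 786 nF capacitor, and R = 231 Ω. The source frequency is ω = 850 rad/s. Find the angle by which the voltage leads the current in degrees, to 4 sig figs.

18.77°

X_L = ωL = 467.5 Ω
X_C = 1/(ωC) = 1497 Ω
Parallel: admittances add. Y = 1/R + 1/(jωL) + jωC
Y = (0.004329 − j0.001471) S
|Y| = 0.004572 S → |Z| = 1/|Y| = 218.7 Ω, ∠Z = −∠Y = 18.77°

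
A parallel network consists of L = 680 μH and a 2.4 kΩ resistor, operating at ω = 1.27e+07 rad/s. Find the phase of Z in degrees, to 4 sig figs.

15.53°

X_L = ωL = 8636 Ω
Parallel: admittances add. Y = 1/R + 1/(jωL)
Y = (0.0004167 − j0.0001158) S
|Y| = 0.0004325 S → |Z| = 1/|Y| = 2312 Ω, ∠Z = −∠Y = 15.53°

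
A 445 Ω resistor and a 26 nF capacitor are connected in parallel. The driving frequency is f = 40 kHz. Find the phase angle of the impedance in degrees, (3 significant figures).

ω = 2πf = 251300 rad/s
X_C = 1/(ωC) = 153 Ω
Parallel: admittances add. Y = 1/R + jωC
Y = (0.00225 + j0.00653) S
|Y| = 0.00691 S → |Z| = 1/|Y| = 145 Ω, ∠Z = −∠Y = -71.0°

-71.0°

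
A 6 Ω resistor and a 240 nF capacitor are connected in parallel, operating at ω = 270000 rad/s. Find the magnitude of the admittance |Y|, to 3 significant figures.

179 mS

X_C = 1/(ωC) = 15.4 Ω
Parallel: admittances add. Y = 1/R + jωC
Y = (0.167 + j0.0648) S
|Y| = 0.179 S → |Z| = 1/|Y| = 5.59 Ω, ∠Z = −∠Y = -21.2°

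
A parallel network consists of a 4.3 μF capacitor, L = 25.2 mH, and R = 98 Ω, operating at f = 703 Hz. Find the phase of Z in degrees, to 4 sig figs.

ω = 2πf = 4417 rad/s
X_L = ωL = 111.3 Ω
X_C = 1/(ωC) = 52.65 Ω
Parallel: admittances add. Y = 1/R + 1/(jωL) + jωC
Y = (0.01020 + j0.01001) S
|Y| = 0.01429 S → |Z| = 1/|Y| = 69.96 Ω, ∠Z = −∠Y = -44.45°

-44.45°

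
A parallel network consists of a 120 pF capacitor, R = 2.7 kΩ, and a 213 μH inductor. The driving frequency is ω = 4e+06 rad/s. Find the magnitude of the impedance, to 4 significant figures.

1272 Ω

X_L = ωL = 852.0 Ω
X_C = 1/(ωC) = 2083 Ω
Parallel: admittances add. Y = 1/R + 1/(jωL) + jωC
Y = (0.0003704 − j0.0006937) S
|Y| = 0.0007864 S → |Z| = 1/|Y| = 1272 Ω, ∠Z = −∠Y = 61.90°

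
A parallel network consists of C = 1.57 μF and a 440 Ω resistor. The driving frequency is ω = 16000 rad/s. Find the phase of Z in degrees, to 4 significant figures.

X_C = 1/(ωC) = 39.81 Ω
Parallel: admittances add. Y = 1/R + jωC
Y = (0.002273 + j0.02512) S
|Y| = 0.02522 S → |Z| = 1/|Y| = 39.65 Ω, ∠Z = −∠Y = -84.83°

-84.83°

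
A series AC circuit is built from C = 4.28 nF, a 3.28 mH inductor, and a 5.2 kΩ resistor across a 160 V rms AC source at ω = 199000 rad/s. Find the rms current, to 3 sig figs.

30.6 mA

X_L = ωL = 653 Ω
X_C = 1/(ωC) = 1170 Ω
Net reactance X = X_L − X_C = -521 Ω
Z = 5200 − j521 Ω
|Z| = √(5200² + 521²) = 5230 Ω
I = V/|Z| = 160/5230 = 30.6 mA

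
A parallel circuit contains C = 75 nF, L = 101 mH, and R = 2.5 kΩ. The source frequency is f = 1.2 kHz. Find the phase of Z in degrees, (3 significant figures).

61.9°

ω = 2πf = 7540 rad/s
X_L = ωL = 762 Ω
X_C = 1/(ωC) = 1770 Ω
Parallel: admittances add. Y = 1/R + 1/(jωL) + jωC
Y = (0.000400 − j0.000748) S
|Y| = 0.000848 S → |Z| = 1/|Y| = 1180 Ω, ∠Z = −∠Y = 61.9°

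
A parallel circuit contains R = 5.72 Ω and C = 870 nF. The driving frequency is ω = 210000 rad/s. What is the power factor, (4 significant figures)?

0.6914

X_C = 1/(ωC) = 5.473 Ω
Parallel: admittances add. Y = 1/R + jωC
Y = (0.1748 + j0.1827) S
|Y| = 0.2529 S → |Z| = 1/|Y| = 3.955 Ω, ∠Z = −∠Y = -46.26°
cos φ = cos(-46.26°) = 0.6914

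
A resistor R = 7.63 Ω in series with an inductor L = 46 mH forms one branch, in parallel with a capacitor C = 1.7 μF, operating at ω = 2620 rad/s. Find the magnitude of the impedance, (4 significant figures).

X_L = ωL = 120.5 Ω
X_C = 1/(ωC) = 224.5 Ω
Branch 1 (R+jX_L): Z₁ = 7.630 + j120.5 Ω, |Z₁| = 120.8 Ω
Branch 2 (−jX_C): Z₂ = −j224.5 Ω
Parallel: Z = Z₁Z₂/(Z₁+Z₂), |Z| = 260.0 Ω, ∠Z = 82.18°

260.0 Ω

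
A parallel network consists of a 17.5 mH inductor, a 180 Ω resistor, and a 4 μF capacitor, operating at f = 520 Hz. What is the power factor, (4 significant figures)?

0.7825

ω = 2πf = 3267 rad/s
X_L = ωL = 57.18 Ω
X_C = 1/(ωC) = 76.52 Ω
Parallel: admittances add. Y = 1/R + 1/(jωL) + jωC
Y = (0.005556 − j0.004421) S
|Y| = 0.007100 S → |Z| = 1/|Y| = 140.9 Ω, ∠Z = −∠Y = 38.51°
cos φ = cos(38.51°) = 0.7825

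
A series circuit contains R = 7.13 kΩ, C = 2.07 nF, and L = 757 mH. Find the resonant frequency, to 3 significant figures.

4.02 kHz

ω₀ = 1/√(LC) = 1/√(0.757 × 2.07e-09) = 25260 rad/s
f₀ = ω₀/(2π) = 4.02 kHz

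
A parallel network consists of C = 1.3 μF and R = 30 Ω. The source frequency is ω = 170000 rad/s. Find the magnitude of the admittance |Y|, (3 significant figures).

X_C = 1/(ωC) = 4.52 Ω
Parallel: admittances add. Y = 1/R + jωC
Y = (0.0333 + j0.221) S
|Y| = 0.223 S → |Z| = 1/|Y| = 4.47 Ω, ∠Z = −∠Y = -81.4°

223 mS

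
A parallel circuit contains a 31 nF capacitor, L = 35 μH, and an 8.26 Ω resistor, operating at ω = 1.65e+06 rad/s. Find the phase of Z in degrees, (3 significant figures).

-15.6°

X_L = ωL = 57.7 Ω
X_C = 1/(ωC) = 19.6 Ω
Parallel: admittances add. Y = 1/R + 1/(jωL) + jωC
Y = (0.121 + j0.0338) S
|Y| = 0.126 S → |Z| = 1/|Y| = 7.96 Ω, ∠Z = −∠Y = -15.6°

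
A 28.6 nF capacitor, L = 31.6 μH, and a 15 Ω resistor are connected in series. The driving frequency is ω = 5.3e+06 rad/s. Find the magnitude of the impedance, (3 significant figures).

X_L = ωL = 167 Ω
X_C = 1/(ωC) = 6.60 Ω
Net reactance X = X_L − X_C = 161 Ω
Z = 15.0 + j161 Ω
|Z| = √(15.0² + 161²) = 162 Ω

162 Ω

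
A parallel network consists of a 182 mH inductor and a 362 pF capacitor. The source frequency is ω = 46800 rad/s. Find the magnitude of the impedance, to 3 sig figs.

X_L = ωL = 8520 Ω
X_C = 1/(ωC) = 59000 Ω
Parallel: admittances add. Y = 1/(jωL) + jωC
Y = (0 − j0.000100) S
|Y| = 0.000100 S → |Z| = 1/|Y| = 9950 Ω, ∠Z = −∠Y = 90.0°

9950 Ω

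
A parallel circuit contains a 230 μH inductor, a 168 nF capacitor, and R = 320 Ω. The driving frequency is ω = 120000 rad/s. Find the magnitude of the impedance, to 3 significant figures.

61.1 Ω

X_L = ωL = 27.6 Ω
X_C = 1/(ωC) = 49.6 Ω
Parallel: admittances add. Y = 1/R + 1/(jωL) + jωC
Y = (0.00313 − j0.0161) S
|Y| = 0.0164 S → |Z| = 1/|Y| = 61.1 Ω, ∠Z = −∠Y = 79.0°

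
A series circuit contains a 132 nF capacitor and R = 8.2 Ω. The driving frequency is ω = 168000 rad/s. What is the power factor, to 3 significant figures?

0.179

X_C = 1/(ωC) = 45.1 Ω
Z = 8.20 − j45.1 Ω
|Z| = √(8.20² + 45.1²) = 45.8 Ω
∠Z = arctan(-45.1/8.20) = -79.7°
cos φ = cos(-79.7°) = 0.179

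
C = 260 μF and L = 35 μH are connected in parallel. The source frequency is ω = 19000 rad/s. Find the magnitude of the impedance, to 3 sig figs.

X_L = ωL = 0.665 Ω
X_C = 1/(ωC) = 0.202 Ω
Parallel: admittances add. Y = 1/(jωL) + jωC
Y = (0 + j3.44) S
|Y| = 3.44 S → |Z| = 1/|Y| = 0.291 Ω, ∠Z = −∠Y = -90.0°

0.291 Ω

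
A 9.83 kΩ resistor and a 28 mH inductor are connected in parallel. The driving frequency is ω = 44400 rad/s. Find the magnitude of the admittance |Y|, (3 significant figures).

X_L = ωL = 1240 Ω
Parallel: admittances add. Y = 1/R + 1/(jωL)
Y = (0.000102 − j0.000804) S
|Y| = 0.000811 S → |Z| = 1/|Y| = 1230 Ω, ∠Z = −∠Y = 82.8°

811 μS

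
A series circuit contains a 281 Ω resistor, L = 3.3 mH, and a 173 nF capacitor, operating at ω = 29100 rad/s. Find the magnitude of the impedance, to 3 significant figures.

299 Ω

X_L = ωL = 96.0 Ω
X_C = 1/(ωC) = 199 Ω
Net reactance X = X_L − X_C = -103 Ω
Z = 281 − j103 Ω
|Z| = √(281² + 103²) = 299 Ω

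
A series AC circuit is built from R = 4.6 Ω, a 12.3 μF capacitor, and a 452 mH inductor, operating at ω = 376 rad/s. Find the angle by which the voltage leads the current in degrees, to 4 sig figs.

X_L = ωL = 170.0 Ω
X_C = 1/(ωC) = 216.2 Ω
Net reactance X = X_L − X_C = -46.27 Ω
Z = 4.600 − j46.27 Ω
|Z| = √(4.600² + 46.27²) = 46.50 Ω
∠Z = arctan(-46.27/4.600) = -84.32°

-84.32°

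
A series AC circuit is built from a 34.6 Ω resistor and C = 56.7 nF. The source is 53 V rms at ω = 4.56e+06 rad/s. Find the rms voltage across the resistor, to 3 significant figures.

X_C = 1/(ωC) = 3.87 Ω
Z = 34.6 − j3.87 Ω
|Z| = √(34.6² + 3.87²) = 34.8 Ω
I = V/|Z| = 1.52 A
V_R = I·|Z_R| = 1.52 × 34.6 = 52.7 V

52.7 V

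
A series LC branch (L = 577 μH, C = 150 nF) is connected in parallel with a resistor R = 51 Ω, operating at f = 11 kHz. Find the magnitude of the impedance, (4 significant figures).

ω = 2πf = 69120 rad/s
X_L = ωL = 39.88 Ω
X_C = 1/(ωC) = 96.46 Ω
Branch 1: Z₁ = R = 51.00 Ω
Branch 2 (series LC): Z₂ = j(X_L − X_C) = −j56.58 Ω
Parallel: Z = Z₁Z₂/(Z₁+Z₂), |Z| = 37.88 Ω, ∠Z = -42.03°

37.88 Ω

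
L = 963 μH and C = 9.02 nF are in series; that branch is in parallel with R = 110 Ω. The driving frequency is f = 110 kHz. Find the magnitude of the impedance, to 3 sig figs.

ω = 2πf = 691200 rad/s
X_L = ωL = 666 Ω
X_C = 1/(ωC) = 160 Ω
Branch 1: Z₁ = R = 110 Ω
Branch 2 (series LC): Z₂ = j(X_L − X_C) = j505 Ω
Parallel: Z = Z₁Z₂/(Z₁+Z₂), |Z| = 107 Ω, ∠Z = 12.3°

107 Ω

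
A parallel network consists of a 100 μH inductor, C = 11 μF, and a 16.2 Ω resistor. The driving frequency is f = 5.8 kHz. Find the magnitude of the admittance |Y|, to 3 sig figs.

141 mS

ω = 2πf = 36440 rad/s
X_L = ωL = 3.64 Ω
X_C = 1/(ωC) = 2.49 Ω
Parallel: admittances add. Y = 1/R + 1/(jωL) + jωC
Y = (0.0617 + j0.126) S
|Y| = 0.141 S → |Z| = 1/|Y| = 7.11 Ω, ∠Z = −∠Y = -64.0°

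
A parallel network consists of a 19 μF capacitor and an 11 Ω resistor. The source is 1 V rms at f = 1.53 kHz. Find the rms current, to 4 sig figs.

204.0 mA

ω = 2πf = 9613 rad/s
X_C = 1/(ωC) = 5.475 Ω
Parallel: admittances add. Y = 1/R + jωC
Y = (0.09091 + j0.1827) S
|Y| = 0.2040 S → |Z| = 1/|Y| = 4.901 Ω, ∠Z = −∠Y = -63.54°
I = V/|Z| = 1/4.901 = 204.0 mA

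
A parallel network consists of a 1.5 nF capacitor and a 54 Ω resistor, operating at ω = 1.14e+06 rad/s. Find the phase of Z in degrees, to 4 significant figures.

-5.276°

X_C = 1/(ωC) = 584.8 Ω
Parallel: admittances add. Y = 1/R + jωC
Y = (0.01852 + j0.001710) S
|Y| = 0.01860 S → |Z| = 1/|Y| = 53.77 Ω, ∠Z = −∠Y = -5.276°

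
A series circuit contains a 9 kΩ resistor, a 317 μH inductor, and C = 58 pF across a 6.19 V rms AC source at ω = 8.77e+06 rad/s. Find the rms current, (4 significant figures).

X_L = ωL = 2780 Ω
X_C = 1/(ωC) = 1966 Ω
Net reactance X = X_L − X_C = 814.1 Ω
Z = 9000 + j814.1 Ω
|Z| = √(9000² + 814.1²) = 9037 Ω
I = V/|Z| = 6.19/9037 = 685.0 μA

685.0 μA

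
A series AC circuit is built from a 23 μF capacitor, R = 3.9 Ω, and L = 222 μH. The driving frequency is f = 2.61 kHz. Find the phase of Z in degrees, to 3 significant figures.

14.2°

ω = 2πf = 16400 rad/s
X_L = ωL = 3.64 Ω
X_C = 1/(ωC) = 2.65 Ω
Net reactance X = X_L − X_C = 0.989 Ω
Z = 3.90 + j0.989 Ω
|Z| = √(3.90² + 0.989²) = 4.02 Ω
∠Z = arctan(0.989/3.90) = 14.2°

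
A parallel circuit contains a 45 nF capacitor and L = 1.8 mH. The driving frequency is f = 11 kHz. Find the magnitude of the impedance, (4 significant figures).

ω = 2πf = 69120 rad/s
X_L = ωL = 124.4 Ω
X_C = 1/(ωC) = 321.5 Ω
Parallel: admittances add. Y = 1/(jωL) + jωC
Y = (0 − j0.004928) S
|Y| = 0.004928 S → |Z| = 1/|Y| = 202.9 Ω, ∠Z = −∠Y = 90.00°

202.9 Ω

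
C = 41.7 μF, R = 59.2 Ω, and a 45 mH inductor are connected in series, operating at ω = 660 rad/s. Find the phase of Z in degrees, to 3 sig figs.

-6.39°

X_L = ωL = 29.7 Ω
X_C = 1/(ωC) = 36.3 Ω
Net reactance X = X_L − X_C = -6.63 Ω
Z = 59.2 − j6.63 Ω
|Z| = √(59.2² + 6.63²) = 59.6 Ω
∠Z = arctan(-6.63/59.2) = -6.39°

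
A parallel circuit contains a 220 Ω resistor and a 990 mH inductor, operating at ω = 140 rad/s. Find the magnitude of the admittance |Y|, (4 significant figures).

X_L = ωL = 138.6 Ω
Parallel: admittances add. Y = 1/R + 1/(jωL)
Y = (0.004545 − j0.007215) S
|Y| = 0.008527 S → |Z| = 1/|Y| = 117.3 Ω, ∠Z = −∠Y = 57.79°

8.527 mS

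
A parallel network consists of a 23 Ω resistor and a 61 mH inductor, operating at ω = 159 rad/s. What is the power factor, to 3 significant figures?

X_L = ωL = 9.70 Ω
Parallel: admittances add. Y = 1/R + 1/(jωL)
Y = (0.0435 − j0.103) S
|Y| = 0.112 S → |Z| = 1/|Y| = 8.94 Ω, ∠Z = −∠Y = 67.1°
cos φ = cos(67.1°) = 0.389

0.389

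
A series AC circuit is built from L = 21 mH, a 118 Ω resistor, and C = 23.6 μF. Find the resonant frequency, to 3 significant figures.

226 Hz

ω₀ = 1/√(LC) = 1/√(0.021 × 2.36e-05) = 1420 rad/s
f₀ = ω₀/(2π) = 226 Hz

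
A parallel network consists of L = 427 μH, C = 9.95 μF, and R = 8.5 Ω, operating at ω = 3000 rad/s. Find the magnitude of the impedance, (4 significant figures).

X_L = ωL = 1.281 Ω
X_C = 1/(ωC) = 33.50 Ω
Parallel: admittances add. Y = 1/R + 1/(jωL) + jωC
Y = (0.1176 − j0.7508) S
|Y| = 0.7600 S → |Z| = 1/|Y| = 1.316 Ω, ∠Z = −∠Y = 81.09°

1.316 Ω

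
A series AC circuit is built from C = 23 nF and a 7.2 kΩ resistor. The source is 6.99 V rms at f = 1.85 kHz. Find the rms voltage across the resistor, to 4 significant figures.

ω = 2πf = 11620 rad/s
X_C = 1/(ωC) = 3740 Ω
Z = 7200 − j3740 Ω
|Z| = √(7200² + 3740²) = 8114 Ω
I = V/|Z| = 861.5 μA
V_R = I·|Z_R| = 0.0008615 × 7200 = 6.203 V

6.203 V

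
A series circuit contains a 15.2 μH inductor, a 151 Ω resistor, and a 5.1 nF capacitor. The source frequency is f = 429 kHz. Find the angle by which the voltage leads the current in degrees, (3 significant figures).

ω = 2πf = 2.695e+06 rad/s
X_L = ωL = 41.0 Ω
X_C = 1/(ωC) = 72.7 Ω
Net reactance X = X_L − X_C = -31.8 Ω
Z = 151 − j31.8 Ω
|Z| = √(151² + 31.8²) = 154 Ω
∠Z = arctan(-31.8/151) = -11.9°

-11.9°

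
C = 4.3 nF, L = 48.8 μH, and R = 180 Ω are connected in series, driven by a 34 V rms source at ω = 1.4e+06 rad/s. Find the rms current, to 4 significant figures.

X_L = ωL = 68.32 Ω
X_C = 1/(ωC) = 166.1 Ω
Net reactance X = X_L − X_C = -97.79 Ω
Z = 180.0 − j97.79 Ω
|Z| = √(180.0² + 97.79²) = 204.8 Ω
I = V/|Z| = 34/204.8 = 166.0 mA

166.0 mA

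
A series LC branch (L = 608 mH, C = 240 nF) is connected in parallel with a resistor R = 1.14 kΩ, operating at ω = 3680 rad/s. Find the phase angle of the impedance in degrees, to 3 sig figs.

45.9°

X_L = ωL = 2240 Ω
X_C = 1/(ωC) = 1130 Ω
Branch 1: Z₁ = R = 1140 Ω
Branch 2 (series LC): Z₂ = j(X_L − X_C) = j1110 Ω
Parallel: Z = Z₁Z₂/(Z₁+Z₂), |Z| = 794 Ω, ∠Z = 45.9°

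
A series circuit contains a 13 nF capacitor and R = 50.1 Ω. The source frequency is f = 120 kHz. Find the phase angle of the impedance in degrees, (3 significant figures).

ω = 2πf = 754000 rad/s
X_C = 1/(ωC) = 102 Ω
Z = 50.1 − j102 Ω
|Z| = √(50.1² + 102²) = 114 Ω
∠Z = arctan(-102/50.1) = -63.8°

-63.8°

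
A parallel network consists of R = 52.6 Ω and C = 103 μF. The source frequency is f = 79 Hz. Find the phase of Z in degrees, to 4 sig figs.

ω = 2πf = 496.4 rad/s
X_C = 1/(ωC) = 19.56 Ω
Parallel: admittances add. Y = 1/R + jωC
Y = (0.01901 + j0.05113) S
|Y| = 0.05455 S → |Z| = 1/|Y| = 18.33 Ω, ∠Z = −∠Y = -69.60°

-69.60°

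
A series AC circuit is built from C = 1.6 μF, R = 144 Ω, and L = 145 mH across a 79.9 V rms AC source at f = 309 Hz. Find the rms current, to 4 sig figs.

ω = 2πf = 1942 rad/s
X_L = ωL = 281.5 Ω
X_C = 1/(ωC) = 321.9 Ω
Net reactance X = X_L − X_C = -40.40 Ω
Z = 144.0 − j40.40 Ω
|Z| = √(144.0² + 40.40²) = 149.6 Ω
I = V/|Z| = 79.9/149.6 = 534.2 mA

534.2 mA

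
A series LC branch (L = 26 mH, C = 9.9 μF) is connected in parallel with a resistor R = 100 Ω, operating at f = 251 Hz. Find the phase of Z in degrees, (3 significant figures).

-77.0°

ω = 2πf = 1577 rad/s
X_L = ωL = 41.0 Ω
X_C = 1/(ωC) = 64.0 Ω
Branch 1: Z₁ = R = 100 Ω
Branch 2 (series LC): Z₂ = j(X_L − X_C) = −j23.0 Ω
Parallel: Z = Z₁Z₂/(Z₁+Z₂), |Z| = 22.5 Ω, ∠Z = -77.0°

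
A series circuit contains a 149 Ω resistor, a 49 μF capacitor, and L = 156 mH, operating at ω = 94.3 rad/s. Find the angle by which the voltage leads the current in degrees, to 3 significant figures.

-53.5°

X_L = ωL = 14.7 Ω
X_C = 1/(ωC) = 216 Ω
Net reactance X = X_L − X_C = -202 Ω
Z = 149 − j202 Ω
|Z| = √(149² + 202²) = 251 Ω
∠Z = arctan(-202/149) = -53.5°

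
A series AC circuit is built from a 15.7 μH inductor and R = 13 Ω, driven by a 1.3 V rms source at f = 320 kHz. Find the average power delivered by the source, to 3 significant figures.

18.9 mW

ω = 2πf = 2.011e+06 rad/s
X_L = ωL = 31.6 Ω
Z = 13.0 + j31.6 Ω
|Z| = √(13.0² + 31.6²) = 34.1 Ω
∠Z = arctan(31.6/13.0) = 67.6°
I = V/|Z| = 38.1 mA
P = VI cos φ = 1.3 × 0.0381 × cos(67.6°) = 18.9 mW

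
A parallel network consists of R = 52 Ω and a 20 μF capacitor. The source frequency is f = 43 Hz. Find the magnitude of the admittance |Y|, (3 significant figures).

ω = 2πf = 270.2 rad/s
X_C = 1/(ωC) = 185 Ω
Parallel: admittances add. Y = 1/R + jωC
Y = (0.0192 + j0.00540) S
|Y| = 0.0200 S → |Z| = 1/|Y| = 50.1 Ω, ∠Z = −∠Y = -15.7°

20.0 mS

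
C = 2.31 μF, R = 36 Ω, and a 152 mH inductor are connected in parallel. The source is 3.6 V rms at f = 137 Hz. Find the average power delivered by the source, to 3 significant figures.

ω = 2πf = 860.8 rad/s
X_L = ωL = 131 Ω
X_C = 1/(ωC) = 503 Ω
Parallel: admittances add. Y = 1/R + 1/(jωL) + jωC
Y = (0.0278 − j0.00565) S
|Y| = 0.0283 S → |Z| = 1/|Y| = 35.3 Ω, ∠Z = −∠Y = 11.5°
I = V/|Z| = 102 mA
P = VI cos φ = 3.6 × 0.102 × cos(11.5°) = 360 mW

360 mW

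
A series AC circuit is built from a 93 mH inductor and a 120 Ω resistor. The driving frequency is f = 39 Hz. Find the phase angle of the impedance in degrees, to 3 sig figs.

10.8°

ω = 2πf = 245.0 rad/s
X_L = ωL = 22.8 Ω
Z = 120 + j22.8 Ω
|Z| = √(120² + 22.8²) = 122 Ω
∠Z = arctan(22.8/120) = 10.8°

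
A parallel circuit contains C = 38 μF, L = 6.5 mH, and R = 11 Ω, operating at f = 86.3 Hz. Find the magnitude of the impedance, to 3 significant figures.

ω = 2πf = 542.2 rad/s
X_L = ωL = 3.52 Ω
X_C = 1/(ωC) = 48.5 Ω
Parallel: admittances add. Y = 1/R + 1/(jωL) + jωC
Y = (0.0909 − j0.263) S
|Y| = 0.278 S → |Z| = 1/|Y| = 3.59 Ω, ∠Z = −∠Y = 70.9°

3.59 Ω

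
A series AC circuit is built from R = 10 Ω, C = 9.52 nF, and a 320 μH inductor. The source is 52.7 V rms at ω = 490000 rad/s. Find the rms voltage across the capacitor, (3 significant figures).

193 V

X_L = ωL = 157 Ω
X_C = 1/(ωC) = 214 Ω
Net reactance X = X_L − X_C = -57.6 Ω
Z = 10.0 − j57.6 Ω
|Z| = √(10.0² + 57.6²) = 58.4 Ω
I = V/|Z| = 902 mA
V_C = I·|Z_C| = 0.902 × 214 = 193 V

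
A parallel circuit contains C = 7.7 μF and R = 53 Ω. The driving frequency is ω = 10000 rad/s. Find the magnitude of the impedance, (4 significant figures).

X_C = 1/(ωC) = 12.99 Ω
Parallel: admittances add. Y = 1/R + jωC
Y = (0.01887 + j0.07700) S
|Y| = 0.07928 S → |Z| = 1/|Y| = 12.61 Ω, ∠Z = −∠Y = -76.23°

12.61 Ω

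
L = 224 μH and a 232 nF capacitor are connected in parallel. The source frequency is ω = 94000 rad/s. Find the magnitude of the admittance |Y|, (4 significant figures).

25.68 mS

X_L = ωL = 21.06 Ω
X_C = 1/(ωC) = 45.85 Ω
Parallel: admittances add. Y = 1/(jωL) + jωC
Y = (0 − j0.02568) S
|Y| = 0.02568 S → |Z| = 1/|Y| = 38.93 Ω, ∠Z = −∠Y = 90.00°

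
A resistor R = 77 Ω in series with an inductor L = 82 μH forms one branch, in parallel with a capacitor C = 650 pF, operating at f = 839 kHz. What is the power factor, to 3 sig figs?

ω = 2πf = 5.272e+06 rad/s
X_L = ωL = 432 Ω
X_C = 1/(ωC) = 292 Ω
Branch 1 (R+jX_L): Z₁ = 77.0 + j432 Ω, |Z₁| = 439 Ω
Branch 2 (−jX_C): Z₂ = −j292 Ω
Parallel: Z = Z₁Z₂/(Z₁+Z₂), |Z| = 800 Ω, ∠Z = -71.4°
cos φ = cos(-71.4°) = 0.320

0.320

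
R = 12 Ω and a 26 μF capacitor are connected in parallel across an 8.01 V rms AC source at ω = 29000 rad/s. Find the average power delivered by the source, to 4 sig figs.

X_C = 1/(ωC) = 1.326 Ω
Parallel: admittances add. Y = 1/R + jωC
Y = (0.08333 + j0.7540) S
|Y| = 0.7586 S → |Z| = 1/|Y| = 1.318 Ω, ∠Z = −∠Y = -83.69°
I = V/|Z| = 6.076 A
P = VI cos φ = 8.01 × 6.076 × cos(-83.69°) = 5.347 W

5.347 W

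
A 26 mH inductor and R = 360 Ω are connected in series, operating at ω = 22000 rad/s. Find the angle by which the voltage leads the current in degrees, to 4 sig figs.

X_L = ωL = 572.0 Ω
Z = 360.0 + j572.0 Ω
|Z| = √(360.0² + 572.0²) = 675.9 Ω
∠Z = arctan(572.0/360.0) = 57.81°

57.81°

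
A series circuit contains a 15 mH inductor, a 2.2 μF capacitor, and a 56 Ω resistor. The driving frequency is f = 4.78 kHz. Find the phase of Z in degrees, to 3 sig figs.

82.7°

ω = 2πf = 30030 rad/s
X_L = ωL = 451 Ω
X_C = 1/(ωC) = 15.1 Ω
Net reactance X = X_L − X_C = 435 Ω
Z = 56.0 + j435 Ω
|Z| = √(56.0² + 435²) = 439 Ω
∠Z = arctan(435/56.0) = 82.7°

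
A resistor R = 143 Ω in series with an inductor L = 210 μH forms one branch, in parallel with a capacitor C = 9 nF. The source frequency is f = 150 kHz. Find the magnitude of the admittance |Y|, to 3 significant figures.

ω = 2πf = 942500 rad/s
X_L = ωL = 198 Ω
X_C = 1/(ωC) = 118 Ω
Branch 1 (R+jX_L): Z₁ = 143 + j198 Ω, |Z₁| = 244 Ω
Branch 2 (−jX_C): Z₂ = −j118 Ω
Parallel: Z = Z₁Z₂/(Z₁+Z₂), |Z| = 176 Ω, ∠Z = -65.1°
|Y| = 1/|Z| = 5.69 mS

5.69 mS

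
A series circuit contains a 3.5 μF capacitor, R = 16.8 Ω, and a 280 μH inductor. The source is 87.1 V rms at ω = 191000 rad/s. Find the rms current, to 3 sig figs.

1.59 A

X_L = ωL = 53.5 Ω
X_C = 1/(ωC) = 1.50 Ω
Net reactance X = X_L − X_C = 52.0 Ω
Z = 16.8 + j52.0 Ω
|Z| = √(16.8² + 52.0²) = 54.6 Ω
I = V/|Z| = 87.1/54.6 = 1.59 A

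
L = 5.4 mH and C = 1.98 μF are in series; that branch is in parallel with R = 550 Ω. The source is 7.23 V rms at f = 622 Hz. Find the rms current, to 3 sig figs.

68.1 mA

ω = 2πf = 3908 rad/s
X_L = ωL = 21.1 Ω
X_C = 1/(ωC) = 129 Ω
Branch 1: Z₁ = R = 550 Ω
Branch 2 (series LC): Z₂ = j(X_L − X_C) = −j108 Ω
Parallel: Z = Z₁Z₂/(Z₁+Z₂), |Z| = 106 Ω, ∠Z = -78.9°
I = V/|Z| = 7.23/106 = 68.1 mA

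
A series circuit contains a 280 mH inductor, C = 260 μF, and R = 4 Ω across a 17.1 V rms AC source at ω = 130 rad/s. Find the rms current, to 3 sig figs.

X_L = ωL = 36.4 Ω
X_C = 1/(ωC) = 29.6 Ω
Net reactance X = X_L − X_C = 6.81 Ω
Z = 4.00 + j6.81 Ω
|Z| = √(4.00² + 6.81²) = 7.90 Ω
I = V/|Z| = 17.1/7.90 = 2.16 A

2.16 A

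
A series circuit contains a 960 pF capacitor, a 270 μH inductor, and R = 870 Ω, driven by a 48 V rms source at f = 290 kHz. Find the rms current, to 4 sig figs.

54.94 mA

ω = 2πf = 1.822e+06 rad/s
X_L = ωL = 492.0 Ω
X_C = 1/(ωC) = 571.7 Ω
Net reactance X = X_L − X_C = -79.70 Ω
Z = 870.0 − j79.70 Ω
|Z| = √(870.0² + 79.70²) = 873.6 Ω
I = V/|Z| = 48/873.6 = 54.94 mA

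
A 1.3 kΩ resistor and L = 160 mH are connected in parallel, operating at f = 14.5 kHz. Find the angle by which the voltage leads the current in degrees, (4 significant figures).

ω = 2πf = 91110 rad/s
X_L = ωL = 14580 Ω
Parallel: admittances add. Y = 1/R + 1/(jωL)
Y = (0.0007692 − j6.86e-05) S
|Y| = 0.0007723 S → |Z| = 1/|Y| = 1295 Ω, ∠Z = −∠Y = 5.096°

5.096°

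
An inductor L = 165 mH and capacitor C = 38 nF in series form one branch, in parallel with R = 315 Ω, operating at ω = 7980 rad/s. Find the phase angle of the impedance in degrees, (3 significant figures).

X_L = ωL = 1320 Ω
X_C = 1/(ωC) = 3300 Ω
Branch 1: Z₁ = R = 315 Ω
Branch 2 (series LC): Z₂ = j(X_L − X_C) = −j1980 Ω
Parallel: Z = Z₁Z₂/(Z₁+Z₂), |Z| = 311 Ω, ∠Z = -9.03°

-9.03°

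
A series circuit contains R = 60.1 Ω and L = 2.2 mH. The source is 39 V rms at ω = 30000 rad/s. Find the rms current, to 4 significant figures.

436.9 mA

X_L = ωL = 66.00 Ω
Z = 60.10 + j66.00 Ω
|Z| = √(60.10² + 66.00²) = 89.26 Ω
I = V/|Z| = 39/89.26 = 436.9 mA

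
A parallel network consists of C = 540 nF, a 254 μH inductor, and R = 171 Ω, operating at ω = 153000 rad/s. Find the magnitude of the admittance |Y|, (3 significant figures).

X_L = ωL = 38.9 Ω
X_C = 1/(ωC) = 12.1 Ω
Parallel: admittances add. Y = 1/R + 1/(jωL) + jωC
Y = (0.00585 + j0.0569) S
|Y| = 0.0572 S → |Z| = 1/|Y| = 17.5 Ω, ∠Z = −∠Y = -84.1°

57.2 mS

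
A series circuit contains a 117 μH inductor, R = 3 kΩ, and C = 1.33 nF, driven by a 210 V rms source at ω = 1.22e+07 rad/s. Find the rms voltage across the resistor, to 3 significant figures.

191 V

X_L = ωL = 1430 Ω
X_C = 1/(ωC) = 61.6 Ω
Net reactance X = X_L − X_C = 1370 Ω
Z = 3000 + j1370 Ω
|Z| = √(3000² + 1370²) = 3300 Ω
I = V/|Z| = 63.7 mA
V_R = I·|Z_R| = 0.0637 × 3000 = 191 V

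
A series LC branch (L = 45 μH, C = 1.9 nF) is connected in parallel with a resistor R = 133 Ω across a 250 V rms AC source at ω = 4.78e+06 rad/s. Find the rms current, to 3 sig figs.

3.03 A

X_L = ωL = 215 Ω
X_C = 1/(ωC) = 110 Ω
Branch 1: Z₁ = R = 133 Ω
Branch 2 (series LC): Z₂ = j(X_L − X_C) = j105 Ω
Parallel: Z = Z₁Z₂/(Z₁+Z₂), |Z| = 82.4 Ω, ∠Z = 51.7°
I = V/|Z| = 250/82.4 = 3.03 A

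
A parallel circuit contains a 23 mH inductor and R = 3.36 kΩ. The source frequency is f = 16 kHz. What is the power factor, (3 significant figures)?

ω = 2πf = 100500 rad/s
X_L = ωL = 2310 Ω
Parallel: admittances add. Y = 1/R + 1/(jωL)
Y = (0.000298 − j0.000432) S
|Y| = 0.000525 S → |Z| = 1/|Y| = 1900 Ω, ∠Z = −∠Y = 55.5°
cos φ = cos(55.5°) = 0.567

0.567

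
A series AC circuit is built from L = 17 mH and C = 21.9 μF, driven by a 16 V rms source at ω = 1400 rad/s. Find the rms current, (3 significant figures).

1.81 A

X_L = ωL = 23.8 Ω
X_C = 1/(ωC) = 32.6 Ω
Net reactance X = X_L − X_C = -8.82 Ω
Z = − j8.82 Ω
|Z| = √(0² + 8.82²) = 8.82 Ω
I = V/|Z| = 16/8.82 = 1.81 A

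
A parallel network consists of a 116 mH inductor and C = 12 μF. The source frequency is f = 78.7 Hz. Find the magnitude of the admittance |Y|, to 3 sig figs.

ω = 2πf = 494.5 rad/s
X_L = ωL = 57.4 Ω
X_C = 1/(ωC) = 169 Ω
Parallel: admittances add. Y = 1/(jωL) + jωC
Y = (0 − j0.0115) S
|Y| = 0.0115 S → |Z| = 1/|Y| = 87.0 Ω, ∠Z = −∠Y = 90.0°

11.5 mS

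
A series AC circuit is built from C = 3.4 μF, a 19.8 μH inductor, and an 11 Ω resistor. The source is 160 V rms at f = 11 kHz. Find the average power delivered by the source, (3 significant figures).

ω = 2πf = 69120 rad/s
X_L = ωL = 1.37 Ω
X_C = 1/(ωC) = 4.26 Ω
Net reactance X = X_L − X_C = -2.89 Ω
Z = 11.0 − j2.89 Ω
|Z| = √(11.0² + 2.89²) = 11.4 Ω
∠Z = arctan(-2.89/11.0) = -14.7°
I = V/|Z| = 14.1 A
P = VI cos φ = 160 × 14.1 × cos(-14.7°) = 2.18 kW

2.18 kW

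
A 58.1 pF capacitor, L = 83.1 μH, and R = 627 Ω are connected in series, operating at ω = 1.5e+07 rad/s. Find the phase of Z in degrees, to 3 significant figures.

X_L = ωL = 1250 Ω
X_C = 1/(ωC) = 1150 Ω
Net reactance X = X_L − X_C = 99.1 Ω
Z = 627 + j99.1 Ω
|Z| = √(627² + 99.1²) = 635 Ω
∠Z = arctan(99.1/627) = 8.98°

8.98°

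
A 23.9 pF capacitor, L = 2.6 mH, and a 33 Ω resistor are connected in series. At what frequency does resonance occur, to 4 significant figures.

638.5 kHz

ω₀ = 1/√(LC) = 1/√(0.0026 × 2.39e-11) = 4.012e+06 rad/s
f₀ = ω₀/(2π) = 638.5 kHz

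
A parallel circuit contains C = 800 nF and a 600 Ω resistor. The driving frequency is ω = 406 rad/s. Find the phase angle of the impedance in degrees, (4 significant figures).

-11.03°

X_C = 1/(ωC) = 3079 Ω
Parallel: admittances add. Y = 1/R + jωC
Y = (0.001667 + j0.0003248) S
|Y| = 0.001698 S → |Z| = 1/|Y| = 588.9 Ω, ∠Z = −∠Y = -11.03°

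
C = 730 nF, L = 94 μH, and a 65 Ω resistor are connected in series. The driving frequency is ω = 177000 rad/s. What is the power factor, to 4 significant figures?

X_L = ωL = 16.64 Ω
X_C = 1/(ωC) = 7.739 Ω
Net reactance X = X_L − X_C = 8.899 Ω
Z = 65.00 + j8.899 Ω
|Z| = √(65.00² + 8.899²) = 65.61 Ω
∠Z = arctan(8.899/65.00) = 7.795°
cos φ = cos(7.795°) = 0.9908

0.9908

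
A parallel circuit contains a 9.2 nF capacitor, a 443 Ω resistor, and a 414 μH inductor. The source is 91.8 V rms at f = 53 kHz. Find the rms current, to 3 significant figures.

ω = 2πf = 333000 rad/s
X_L = ωL = 138 Ω
X_C = 1/(ωC) = 326 Ω
Parallel: admittances add. Y = 1/R + 1/(jωL) + jωC
Y = (0.00226 − j0.00419) S
|Y| = 0.00476 S → |Z| = 1/|Y| = 210 Ω, ∠Z = −∠Y = 61.7°
I = V/|Z| = 91.8/210 = 437 mA

437 mA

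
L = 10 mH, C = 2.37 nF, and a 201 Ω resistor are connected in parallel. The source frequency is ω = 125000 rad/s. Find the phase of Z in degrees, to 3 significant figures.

5.78°

X_L = ωL = 1250 Ω
X_C = 1/(ωC) = 3380 Ω
Parallel: admittances add. Y = 1/R + 1/(jωL) + jωC
Y = (0.00498 − j0.000504) S
|Y| = 0.00500 S → |Z| = 1/|Y| = 200 Ω, ∠Z = −∠Y = 5.78°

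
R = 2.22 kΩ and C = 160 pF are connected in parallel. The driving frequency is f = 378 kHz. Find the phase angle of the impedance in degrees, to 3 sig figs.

ω = 2πf = 2.375e+06 rad/s
X_C = 1/(ωC) = 2630 Ω
Parallel: admittances add. Y = 1/R + jωC
Y = (0.000450 + j0.000380) S
|Y| = 0.000589 S → |Z| = 1/|Y| = 1700 Ω, ∠Z = −∠Y = -40.2°

-40.2°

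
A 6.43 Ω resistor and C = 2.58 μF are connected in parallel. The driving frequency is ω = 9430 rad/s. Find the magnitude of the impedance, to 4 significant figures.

X_C = 1/(ωC) = 41.10 Ω
Parallel: admittances add. Y = 1/R + jωC
Y = (0.1555 + j0.02433) S
|Y| = 0.1574 S → |Z| = 1/|Y| = 6.353 Ω, ∠Z = −∠Y = -8.891°

6.353 Ω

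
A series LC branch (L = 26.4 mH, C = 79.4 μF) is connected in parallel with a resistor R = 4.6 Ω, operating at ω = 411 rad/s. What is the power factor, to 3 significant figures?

0.974

X_L = ωL = 10.9 Ω
X_C = 1/(ωC) = 30.6 Ω
Branch 1: Z₁ = R = 4.60 Ω
Branch 2 (series LC): Z₂ = j(X_L − X_C) = −j19.8 Ω
Parallel: Z = Z₁Z₂/(Z₁+Z₂), |Z| = 4.48 Ω, ∠Z = -13.1°
cos φ = cos(-13.1°) = 0.974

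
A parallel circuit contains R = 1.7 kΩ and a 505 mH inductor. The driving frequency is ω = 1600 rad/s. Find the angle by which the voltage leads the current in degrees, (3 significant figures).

64.6°

X_L = ωL = 808 Ω
Parallel: admittances add. Y = 1/R + 1/(jωL)
Y = (0.000588 − j0.00124) S
|Y| = 0.00137 S → |Z| = 1/|Y| = 730 Ω, ∠Z = −∠Y = 64.6°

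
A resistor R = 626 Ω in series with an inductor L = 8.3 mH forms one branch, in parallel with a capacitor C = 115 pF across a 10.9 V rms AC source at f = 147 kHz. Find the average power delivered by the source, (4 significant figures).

ω = 2πf = 923600 rad/s
X_L = ωL = 7666 Ω
X_C = 1/(ωC) = 9415 Ω
Branch 1 (R+jX_L): Z₁ = 626.0 + j7666 Ω, |Z₁| = 7692 Ω
Branch 2 (−jX_C): Z₂ = −j9415 Ω
Parallel: Z = Z₁Z₂/(Z₁+Z₂), |Z| = 38990 Ω, ∠Z = 65.63°
I = V/|Z| = 279.6 μA
P = VI cos φ = 10.9 × 0.0002796 × cos(65.63°) = 1.257 mW

1.257 mW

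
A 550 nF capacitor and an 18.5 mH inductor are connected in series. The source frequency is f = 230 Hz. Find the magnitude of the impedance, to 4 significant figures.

ω = 2πf = 1445 rad/s
X_L = ωL = 26.73 Ω
X_C = 1/(ωC) = 1258 Ω
Net reactance X = X_L − X_C = -1231 Ω
Z = − j1231 Ω
|Z| = √(0² + 1231²) = 1231 Ω

1231 Ω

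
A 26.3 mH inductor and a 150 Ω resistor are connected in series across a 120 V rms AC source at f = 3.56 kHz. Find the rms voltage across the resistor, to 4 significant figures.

ω = 2πf = 22370 rad/s
X_L = ωL = 588.3 Ω
Z = 150.0 + j588.3 Ω
|Z| = √(150.0² + 588.3²) = 607.1 Ω
I = V/|Z| = 197.7 mA
V_R = I·|Z_R| = 0.1977 × 150.0 = 29.65 V

29.65 V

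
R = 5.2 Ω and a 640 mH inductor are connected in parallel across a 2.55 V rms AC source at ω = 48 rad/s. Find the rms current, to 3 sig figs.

497 mA

X_L = ωL = 30.7 Ω
Parallel: admittances add. Y = 1/R + 1/(jωL)
Y = (0.192 − j0.0326) S
|Y| = 0.195 S → |Z| = 1/|Y| = 5.13 Ω, ∠Z = −∠Y = 9.61°
I = V/|Z| = 2.55/5.13 = 497 mA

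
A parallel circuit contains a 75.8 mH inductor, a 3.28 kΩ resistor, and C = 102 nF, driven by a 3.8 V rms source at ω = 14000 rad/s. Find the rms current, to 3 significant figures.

2.18 mA

X_L = ωL = 1060 Ω
X_C = 1/(ωC) = 700 Ω
Parallel: admittances add. Y = 1/R + 1/(jωL) + jωC
Y = (0.000305 + j0.000486) S
|Y| = 0.000573 S → |Z| = 1/|Y| = 1740 Ω, ∠Z = −∠Y = -57.9°
I = V/|Z| = 3.8/1740 = 2.18 mA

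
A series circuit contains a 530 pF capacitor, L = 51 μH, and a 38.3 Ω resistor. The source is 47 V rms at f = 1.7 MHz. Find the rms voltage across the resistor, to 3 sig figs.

4.86 V

ω = 2πf = 1.068e+07 rad/s
X_L = ωL = 545 Ω
X_C = 1/(ωC) = 177 Ω
Net reactance X = X_L − X_C = 368 Ω
Z = 38.3 + j368 Ω
|Z| = √(38.3² + 368²) = 370 Ω
I = V/|Z| = 127 mA
V_R = I·|Z_R| = 0.127 × 38.3 = 4.86 V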